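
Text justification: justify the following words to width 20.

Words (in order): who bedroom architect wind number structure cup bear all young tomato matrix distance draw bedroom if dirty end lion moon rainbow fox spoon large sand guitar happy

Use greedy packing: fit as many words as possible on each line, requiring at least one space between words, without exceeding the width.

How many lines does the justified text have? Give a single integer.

Line 1: ['who', 'bedroom'] (min_width=11, slack=9)
Line 2: ['architect', 'wind'] (min_width=14, slack=6)
Line 3: ['number', 'structure', 'cup'] (min_width=20, slack=0)
Line 4: ['bear', 'all', 'young'] (min_width=14, slack=6)
Line 5: ['tomato', 'matrix'] (min_width=13, slack=7)
Line 6: ['distance', 'draw'] (min_width=13, slack=7)
Line 7: ['bedroom', 'if', 'dirty', 'end'] (min_width=20, slack=0)
Line 8: ['lion', 'moon', 'rainbow'] (min_width=17, slack=3)
Line 9: ['fox', 'spoon', 'large', 'sand'] (min_width=20, slack=0)
Line 10: ['guitar', 'happy'] (min_width=12, slack=8)
Total lines: 10

Answer: 10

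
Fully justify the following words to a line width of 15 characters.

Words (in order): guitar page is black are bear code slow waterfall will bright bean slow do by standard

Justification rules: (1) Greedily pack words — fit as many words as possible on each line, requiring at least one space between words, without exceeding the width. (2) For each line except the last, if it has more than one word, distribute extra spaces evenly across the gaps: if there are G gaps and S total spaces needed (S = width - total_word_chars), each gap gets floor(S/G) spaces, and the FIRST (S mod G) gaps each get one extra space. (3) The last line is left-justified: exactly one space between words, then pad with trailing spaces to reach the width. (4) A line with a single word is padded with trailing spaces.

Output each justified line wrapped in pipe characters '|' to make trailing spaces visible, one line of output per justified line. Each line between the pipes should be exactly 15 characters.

Answer: |guitar  page is|
|black  are bear|
|code       slow|
|waterfall  will|
|bright     bean|
|slow    do   by|
|standard       |

Derivation:
Line 1: ['guitar', 'page', 'is'] (min_width=14, slack=1)
Line 2: ['black', 'are', 'bear'] (min_width=14, slack=1)
Line 3: ['code', 'slow'] (min_width=9, slack=6)
Line 4: ['waterfall', 'will'] (min_width=14, slack=1)
Line 5: ['bright', 'bean'] (min_width=11, slack=4)
Line 6: ['slow', 'do', 'by'] (min_width=10, slack=5)
Line 7: ['standard'] (min_width=8, slack=7)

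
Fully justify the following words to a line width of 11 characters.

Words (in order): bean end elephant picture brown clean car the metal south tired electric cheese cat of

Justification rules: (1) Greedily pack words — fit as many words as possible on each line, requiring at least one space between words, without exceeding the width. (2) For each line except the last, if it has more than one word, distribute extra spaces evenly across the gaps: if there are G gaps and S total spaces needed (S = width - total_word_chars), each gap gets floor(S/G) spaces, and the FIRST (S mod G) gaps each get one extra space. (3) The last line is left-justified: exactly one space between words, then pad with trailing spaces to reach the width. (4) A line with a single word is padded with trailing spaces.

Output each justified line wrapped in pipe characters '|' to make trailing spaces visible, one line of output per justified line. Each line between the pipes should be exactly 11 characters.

Answer: |bean    end|
|elephant   |
|picture    |
|brown clean|
|car     the|
|metal south|
|tired      |
|electric   |
|cheese  cat|
|of         |

Derivation:
Line 1: ['bean', 'end'] (min_width=8, slack=3)
Line 2: ['elephant'] (min_width=8, slack=3)
Line 3: ['picture'] (min_width=7, slack=4)
Line 4: ['brown', 'clean'] (min_width=11, slack=0)
Line 5: ['car', 'the'] (min_width=7, slack=4)
Line 6: ['metal', 'south'] (min_width=11, slack=0)
Line 7: ['tired'] (min_width=5, slack=6)
Line 8: ['electric'] (min_width=8, slack=3)
Line 9: ['cheese', 'cat'] (min_width=10, slack=1)
Line 10: ['of'] (min_width=2, slack=9)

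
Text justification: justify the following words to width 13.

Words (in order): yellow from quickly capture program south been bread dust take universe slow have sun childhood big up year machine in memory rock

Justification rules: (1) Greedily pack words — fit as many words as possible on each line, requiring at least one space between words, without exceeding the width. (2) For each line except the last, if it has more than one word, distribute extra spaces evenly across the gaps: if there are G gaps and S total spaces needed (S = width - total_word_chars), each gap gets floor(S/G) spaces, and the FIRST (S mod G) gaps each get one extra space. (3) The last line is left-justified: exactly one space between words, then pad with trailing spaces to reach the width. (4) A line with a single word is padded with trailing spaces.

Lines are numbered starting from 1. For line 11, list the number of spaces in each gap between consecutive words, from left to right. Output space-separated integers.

Answer: 4

Derivation:
Line 1: ['yellow', 'from'] (min_width=11, slack=2)
Line 2: ['quickly'] (min_width=7, slack=6)
Line 3: ['capture'] (min_width=7, slack=6)
Line 4: ['program', 'south'] (min_width=13, slack=0)
Line 5: ['been', 'bread'] (min_width=10, slack=3)
Line 6: ['dust', 'take'] (min_width=9, slack=4)
Line 7: ['universe', 'slow'] (min_width=13, slack=0)
Line 8: ['have', 'sun'] (min_width=8, slack=5)
Line 9: ['childhood', 'big'] (min_width=13, slack=0)
Line 10: ['up', 'year'] (min_width=7, slack=6)
Line 11: ['machine', 'in'] (min_width=10, slack=3)
Line 12: ['memory', 'rock'] (min_width=11, slack=2)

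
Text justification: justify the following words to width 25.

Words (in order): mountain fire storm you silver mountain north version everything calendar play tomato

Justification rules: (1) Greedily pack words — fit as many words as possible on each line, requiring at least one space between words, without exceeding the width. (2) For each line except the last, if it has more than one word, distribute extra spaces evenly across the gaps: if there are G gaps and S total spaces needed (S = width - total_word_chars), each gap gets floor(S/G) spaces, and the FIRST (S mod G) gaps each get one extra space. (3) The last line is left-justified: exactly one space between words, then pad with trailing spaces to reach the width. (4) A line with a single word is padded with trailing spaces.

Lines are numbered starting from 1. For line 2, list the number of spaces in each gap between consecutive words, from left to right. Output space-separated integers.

Answer: 3 3

Derivation:
Line 1: ['mountain', 'fire', 'storm', 'you'] (min_width=23, slack=2)
Line 2: ['silver', 'mountain', 'north'] (min_width=21, slack=4)
Line 3: ['version', 'everything'] (min_width=18, slack=7)
Line 4: ['calendar', 'play', 'tomato'] (min_width=20, slack=5)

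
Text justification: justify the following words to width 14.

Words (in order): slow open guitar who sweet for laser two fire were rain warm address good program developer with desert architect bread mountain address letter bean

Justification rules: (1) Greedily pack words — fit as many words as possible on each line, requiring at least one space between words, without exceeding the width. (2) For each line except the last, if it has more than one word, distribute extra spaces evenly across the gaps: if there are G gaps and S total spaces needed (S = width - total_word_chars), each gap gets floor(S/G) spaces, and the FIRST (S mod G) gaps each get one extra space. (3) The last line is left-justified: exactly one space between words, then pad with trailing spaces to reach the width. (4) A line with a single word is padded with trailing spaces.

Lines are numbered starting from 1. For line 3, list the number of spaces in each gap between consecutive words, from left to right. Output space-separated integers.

Answer: 6

Derivation:
Line 1: ['slow', 'open'] (min_width=9, slack=5)
Line 2: ['guitar', 'who'] (min_width=10, slack=4)
Line 3: ['sweet', 'for'] (min_width=9, slack=5)
Line 4: ['laser', 'two', 'fire'] (min_width=14, slack=0)
Line 5: ['were', 'rain', 'warm'] (min_width=14, slack=0)
Line 6: ['address', 'good'] (min_width=12, slack=2)
Line 7: ['program'] (min_width=7, slack=7)
Line 8: ['developer', 'with'] (min_width=14, slack=0)
Line 9: ['desert'] (min_width=6, slack=8)
Line 10: ['architect'] (min_width=9, slack=5)
Line 11: ['bread', 'mountain'] (min_width=14, slack=0)
Line 12: ['address', 'letter'] (min_width=14, slack=0)
Line 13: ['bean'] (min_width=4, slack=10)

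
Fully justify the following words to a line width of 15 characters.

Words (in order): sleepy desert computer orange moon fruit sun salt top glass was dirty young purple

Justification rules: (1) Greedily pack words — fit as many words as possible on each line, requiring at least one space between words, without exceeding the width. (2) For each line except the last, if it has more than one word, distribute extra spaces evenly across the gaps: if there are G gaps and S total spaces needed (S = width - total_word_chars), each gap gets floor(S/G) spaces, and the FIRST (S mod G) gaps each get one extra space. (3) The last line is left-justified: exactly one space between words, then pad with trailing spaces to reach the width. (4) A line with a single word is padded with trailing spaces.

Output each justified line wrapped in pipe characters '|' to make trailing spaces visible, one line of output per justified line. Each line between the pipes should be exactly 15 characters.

Line 1: ['sleepy', 'desert'] (min_width=13, slack=2)
Line 2: ['computer', 'orange'] (min_width=15, slack=0)
Line 3: ['moon', 'fruit', 'sun'] (min_width=14, slack=1)
Line 4: ['salt', 'top', 'glass'] (min_width=14, slack=1)
Line 5: ['was', 'dirty', 'young'] (min_width=15, slack=0)
Line 6: ['purple'] (min_width=6, slack=9)

Answer: |sleepy   desert|
|computer orange|
|moon  fruit sun|
|salt  top glass|
|was dirty young|
|purple         |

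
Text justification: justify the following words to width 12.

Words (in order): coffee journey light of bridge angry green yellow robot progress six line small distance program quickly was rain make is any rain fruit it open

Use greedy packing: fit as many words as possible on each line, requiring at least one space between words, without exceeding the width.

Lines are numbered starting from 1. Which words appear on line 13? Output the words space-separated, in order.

Answer: any rain

Derivation:
Line 1: ['coffee'] (min_width=6, slack=6)
Line 2: ['journey'] (min_width=7, slack=5)
Line 3: ['light', 'of'] (min_width=8, slack=4)
Line 4: ['bridge', 'angry'] (min_width=12, slack=0)
Line 5: ['green', 'yellow'] (min_width=12, slack=0)
Line 6: ['robot'] (min_width=5, slack=7)
Line 7: ['progress', 'six'] (min_width=12, slack=0)
Line 8: ['line', 'small'] (min_width=10, slack=2)
Line 9: ['distance'] (min_width=8, slack=4)
Line 10: ['program'] (min_width=7, slack=5)
Line 11: ['quickly', 'was'] (min_width=11, slack=1)
Line 12: ['rain', 'make', 'is'] (min_width=12, slack=0)
Line 13: ['any', 'rain'] (min_width=8, slack=4)
Line 14: ['fruit', 'it'] (min_width=8, slack=4)
Line 15: ['open'] (min_width=4, slack=8)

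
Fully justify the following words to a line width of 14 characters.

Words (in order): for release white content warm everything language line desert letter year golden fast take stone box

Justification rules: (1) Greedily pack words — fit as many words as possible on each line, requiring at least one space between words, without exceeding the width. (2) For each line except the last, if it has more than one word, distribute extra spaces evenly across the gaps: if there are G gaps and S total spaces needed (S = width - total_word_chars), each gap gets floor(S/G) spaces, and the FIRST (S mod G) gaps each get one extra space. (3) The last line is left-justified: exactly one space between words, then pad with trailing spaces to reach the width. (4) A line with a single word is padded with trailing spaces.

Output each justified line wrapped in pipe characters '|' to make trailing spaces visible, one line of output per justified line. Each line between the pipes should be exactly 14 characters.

Answer: |for    release|
|white  content|
|warm          |
|everything    |
|language  line|
|desert  letter|
|year    golden|
|fast      take|
|stone box     |

Derivation:
Line 1: ['for', 'release'] (min_width=11, slack=3)
Line 2: ['white', 'content'] (min_width=13, slack=1)
Line 3: ['warm'] (min_width=4, slack=10)
Line 4: ['everything'] (min_width=10, slack=4)
Line 5: ['language', 'line'] (min_width=13, slack=1)
Line 6: ['desert', 'letter'] (min_width=13, slack=1)
Line 7: ['year', 'golden'] (min_width=11, slack=3)
Line 8: ['fast', 'take'] (min_width=9, slack=5)
Line 9: ['stone', 'box'] (min_width=9, slack=5)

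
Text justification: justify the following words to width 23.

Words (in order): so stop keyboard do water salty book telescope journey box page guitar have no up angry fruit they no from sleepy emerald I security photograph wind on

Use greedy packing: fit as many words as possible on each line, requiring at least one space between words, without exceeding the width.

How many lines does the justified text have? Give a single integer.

Answer: 8

Derivation:
Line 1: ['so', 'stop', 'keyboard', 'do'] (min_width=19, slack=4)
Line 2: ['water', 'salty', 'book'] (min_width=16, slack=7)
Line 3: ['telescope', 'journey', 'box'] (min_width=21, slack=2)
Line 4: ['page', 'guitar', 'have', 'no', 'up'] (min_width=22, slack=1)
Line 5: ['angry', 'fruit', 'they', 'no'] (min_width=19, slack=4)
Line 6: ['from', 'sleepy', 'emerald', 'I'] (min_width=21, slack=2)
Line 7: ['security', 'photograph'] (min_width=19, slack=4)
Line 8: ['wind', 'on'] (min_width=7, slack=16)
Total lines: 8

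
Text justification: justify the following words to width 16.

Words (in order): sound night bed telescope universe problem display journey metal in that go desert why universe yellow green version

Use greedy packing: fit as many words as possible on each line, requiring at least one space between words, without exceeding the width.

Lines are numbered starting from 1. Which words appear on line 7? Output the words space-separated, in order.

Line 1: ['sound', 'night', 'bed'] (min_width=15, slack=1)
Line 2: ['telescope'] (min_width=9, slack=7)
Line 3: ['universe', 'problem'] (min_width=16, slack=0)
Line 4: ['display', 'journey'] (min_width=15, slack=1)
Line 5: ['metal', 'in', 'that', 'go'] (min_width=16, slack=0)
Line 6: ['desert', 'why'] (min_width=10, slack=6)
Line 7: ['universe', 'yellow'] (min_width=15, slack=1)
Line 8: ['green', 'version'] (min_width=13, slack=3)

Answer: universe yellow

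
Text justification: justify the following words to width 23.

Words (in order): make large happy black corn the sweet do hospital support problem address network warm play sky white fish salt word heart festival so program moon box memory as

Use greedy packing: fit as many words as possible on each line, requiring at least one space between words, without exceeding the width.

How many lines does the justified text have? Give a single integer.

Answer: 8

Derivation:
Line 1: ['make', 'large', 'happy', 'black'] (min_width=22, slack=1)
Line 2: ['corn', 'the', 'sweet', 'do'] (min_width=17, slack=6)
Line 3: ['hospital', 'support'] (min_width=16, slack=7)
Line 4: ['problem', 'address', 'network'] (min_width=23, slack=0)
Line 5: ['warm', 'play', 'sky', 'white'] (min_width=19, slack=4)
Line 6: ['fish', 'salt', 'word', 'heart'] (min_width=20, slack=3)
Line 7: ['festival', 'so', 'program'] (min_width=19, slack=4)
Line 8: ['moon', 'box', 'memory', 'as'] (min_width=18, slack=5)
Total lines: 8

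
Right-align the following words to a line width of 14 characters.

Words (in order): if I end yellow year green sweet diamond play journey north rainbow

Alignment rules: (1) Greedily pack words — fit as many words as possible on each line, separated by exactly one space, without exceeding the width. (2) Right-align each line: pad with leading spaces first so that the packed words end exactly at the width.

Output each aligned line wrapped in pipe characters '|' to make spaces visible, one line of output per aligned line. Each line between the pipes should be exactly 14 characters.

Answer: |      if I end|
|   yellow year|
|   green sweet|
|  diamond play|
| journey north|
|       rainbow|

Derivation:
Line 1: ['if', 'I', 'end'] (min_width=8, slack=6)
Line 2: ['yellow', 'year'] (min_width=11, slack=3)
Line 3: ['green', 'sweet'] (min_width=11, slack=3)
Line 4: ['diamond', 'play'] (min_width=12, slack=2)
Line 5: ['journey', 'north'] (min_width=13, slack=1)
Line 6: ['rainbow'] (min_width=7, slack=7)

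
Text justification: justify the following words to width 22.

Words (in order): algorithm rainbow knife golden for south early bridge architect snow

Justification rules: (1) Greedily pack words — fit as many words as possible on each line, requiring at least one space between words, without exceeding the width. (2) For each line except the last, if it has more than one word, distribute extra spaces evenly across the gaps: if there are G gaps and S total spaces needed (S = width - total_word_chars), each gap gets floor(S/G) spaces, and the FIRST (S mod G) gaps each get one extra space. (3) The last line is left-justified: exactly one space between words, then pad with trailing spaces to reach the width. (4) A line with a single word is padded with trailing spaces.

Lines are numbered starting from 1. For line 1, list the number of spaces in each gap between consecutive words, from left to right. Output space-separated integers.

Answer: 6

Derivation:
Line 1: ['algorithm', 'rainbow'] (min_width=17, slack=5)
Line 2: ['knife', 'golden', 'for', 'south'] (min_width=22, slack=0)
Line 3: ['early', 'bridge', 'architect'] (min_width=22, slack=0)
Line 4: ['snow'] (min_width=4, slack=18)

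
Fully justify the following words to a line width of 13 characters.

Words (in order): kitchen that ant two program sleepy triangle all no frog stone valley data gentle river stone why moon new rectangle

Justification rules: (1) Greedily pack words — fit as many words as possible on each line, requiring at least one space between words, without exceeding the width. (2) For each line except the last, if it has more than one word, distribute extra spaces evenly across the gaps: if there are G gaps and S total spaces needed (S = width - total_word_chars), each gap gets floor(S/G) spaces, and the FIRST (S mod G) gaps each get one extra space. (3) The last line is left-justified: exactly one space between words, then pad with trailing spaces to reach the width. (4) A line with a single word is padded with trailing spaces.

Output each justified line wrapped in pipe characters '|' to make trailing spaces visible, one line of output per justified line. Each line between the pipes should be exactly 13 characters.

Answer: |kitchen  that|
|ant       two|
|program      |
|sleepy       |
|triangle  all|
|no frog stone|
|valley   data|
|gentle  river|
|stone     why|
|moon      new|
|rectangle    |

Derivation:
Line 1: ['kitchen', 'that'] (min_width=12, slack=1)
Line 2: ['ant', 'two'] (min_width=7, slack=6)
Line 3: ['program'] (min_width=7, slack=6)
Line 4: ['sleepy'] (min_width=6, slack=7)
Line 5: ['triangle', 'all'] (min_width=12, slack=1)
Line 6: ['no', 'frog', 'stone'] (min_width=13, slack=0)
Line 7: ['valley', 'data'] (min_width=11, slack=2)
Line 8: ['gentle', 'river'] (min_width=12, slack=1)
Line 9: ['stone', 'why'] (min_width=9, slack=4)
Line 10: ['moon', 'new'] (min_width=8, slack=5)
Line 11: ['rectangle'] (min_width=9, slack=4)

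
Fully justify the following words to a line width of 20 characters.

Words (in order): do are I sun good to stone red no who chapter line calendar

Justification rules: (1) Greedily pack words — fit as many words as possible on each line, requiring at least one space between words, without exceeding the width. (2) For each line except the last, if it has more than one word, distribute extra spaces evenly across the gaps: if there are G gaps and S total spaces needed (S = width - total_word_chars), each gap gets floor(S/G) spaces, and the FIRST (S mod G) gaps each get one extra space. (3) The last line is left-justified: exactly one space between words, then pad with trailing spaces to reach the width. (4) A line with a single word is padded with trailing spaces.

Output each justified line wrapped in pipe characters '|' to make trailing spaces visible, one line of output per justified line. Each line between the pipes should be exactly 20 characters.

Answer: |do are I sun good to|
|stone   red  no  who|
|chapter         line|
|calendar            |

Derivation:
Line 1: ['do', 'are', 'I', 'sun', 'good', 'to'] (min_width=20, slack=0)
Line 2: ['stone', 'red', 'no', 'who'] (min_width=16, slack=4)
Line 3: ['chapter', 'line'] (min_width=12, slack=8)
Line 4: ['calendar'] (min_width=8, slack=12)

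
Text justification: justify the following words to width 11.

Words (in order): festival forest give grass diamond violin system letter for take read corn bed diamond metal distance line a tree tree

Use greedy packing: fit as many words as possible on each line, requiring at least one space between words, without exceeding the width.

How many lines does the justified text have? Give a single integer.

Answer: 14

Derivation:
Line 1: ['festival'] (min_width=8, slack=3)
Line 2: ['forest', 'give'] (min_width=11, slack=0)
Line 3: ['grass'] (min_width=5, slack=6)
Line 4: ['diamond'] (min_width=7, slack=4)
Line 5: ['violin'] (min_width=6, slack=5)
Line 6: ['system'] (min_width=6, slack=5)
Line 7: ['letter', 'for'] (min_width=10, slack=1)
Line 8: ['take', 'read'] (min_width=9, slack=2)
Line 9: ['corn', 'bed'] (min_width=8, slack=3)
Line 10: ['diamond'] (min_width=7, slack=4)
Line 11: ['metal'] (min_width=5, slack=6)
Line 12: ['distance'] (min_width=8, slack=3)
Line 13: ['line', 'a', 'tree'] (min_width=11, slack=0)
Line 14: ['tree'] (min_width=4, slack=7)
Total lines: 14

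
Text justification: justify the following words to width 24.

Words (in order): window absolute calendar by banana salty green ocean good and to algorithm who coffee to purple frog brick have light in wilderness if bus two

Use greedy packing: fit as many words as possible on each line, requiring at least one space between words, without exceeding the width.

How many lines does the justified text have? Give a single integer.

Answer: 7

Derivation:
Line 1: ['window', 'absolute', 'calendar'] (min_width=24, slack=0)
Line 2: ['by', 'banana', 'salty', 'green'] (min_width=21, slack=3)
Line 3: ['ocean', 'good', 'and', 'to'] (min_width=17, slack=7)
Line 4: ['algorithm', 'who', 'coffee', 'to'] (min_width=23, slack=1)
Line 5: ['purple', 'frog', 'brick', 'have'] (min_width=22, slack=2)
Line 6: ['light', 'in', 'wilderness', 'if'] (min_width=22, slack=2)
Line 7: ['bus', 'two'] (min_width=7, slack=17)
Total lines: 7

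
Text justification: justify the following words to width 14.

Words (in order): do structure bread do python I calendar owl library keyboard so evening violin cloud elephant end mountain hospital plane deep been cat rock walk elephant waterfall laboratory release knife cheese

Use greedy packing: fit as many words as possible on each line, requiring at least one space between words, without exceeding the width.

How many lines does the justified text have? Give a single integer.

Answer: 17

Derivation:
Line 1: ['do', 'structure'] (min_width=12, slack=2)
Line 2: ['bread', 'do'] (min_width=8, slack=6)
Line 3: ['python', 'I'] (min_width=8, slack=6)
Line 4: ['calendar', 'owl'] (min_width=12, slack=2)
Line 5: ['library'] (min_width=7, slack=7)
Line 6: ['keyboard', 'so'] (min_width=11, slack=3)
Line 7: ['evening', 'violin'] (min_width=14, slack=0)
Line 8: ['cloud', 'elephant'] (min_width=14, slack=0)
Line 9: ['end', 'mountain'] (min_width=12, slack=2)
Line 10: ['hospital', 'plane'] (min_width=14, slack=0)
Line 11: ['deep', 'been', 'cat'] (min_width=13, slack=1)
Line 12: ['rock', 'walk'] (min_width=9, slack=5)
Line 13: ['elephant'] (min_width=8, slack=6)
Line 14: ['waterfall'] (min_width=9, slack=5)
Line 15: ['laboratory'] (min_width=10, slack=4)
Line 16: ['release', 'knife'] (min_width=13, slack=1)
Line 17: ['cheese'] (min_width=6, slack=8)
Total lines: 17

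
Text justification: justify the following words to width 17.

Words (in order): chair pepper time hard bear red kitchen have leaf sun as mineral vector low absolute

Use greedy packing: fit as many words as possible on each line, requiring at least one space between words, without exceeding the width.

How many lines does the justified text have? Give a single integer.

Line 1: ['chair', 'pepper', 'time'] (min_width=17, slack=0)
Line 2: ['hard', 'bear', 'red'] (min_width=13, slack=4)
Line 3: ['kitchen', 'have', 'leaf'] (min_width=17, slack=0)
Line 4: ['sun', 'as', 'mineral'] (min_width=14, slack=3)
Line 5: ['vector', 'low'] (min_width=10, slack=7)
Line 6: ['absolute'] (min_width=8, slack=9)
Total lines: 6

Answer: 6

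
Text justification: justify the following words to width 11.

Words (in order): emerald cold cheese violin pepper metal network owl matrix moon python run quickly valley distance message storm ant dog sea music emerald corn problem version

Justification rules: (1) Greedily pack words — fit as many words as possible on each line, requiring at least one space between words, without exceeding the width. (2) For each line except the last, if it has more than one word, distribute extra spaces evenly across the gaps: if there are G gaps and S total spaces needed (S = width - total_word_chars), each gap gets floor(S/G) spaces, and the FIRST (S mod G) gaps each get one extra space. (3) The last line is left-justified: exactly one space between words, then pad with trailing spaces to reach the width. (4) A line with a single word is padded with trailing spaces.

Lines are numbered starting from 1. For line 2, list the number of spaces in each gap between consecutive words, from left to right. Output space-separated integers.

Answer: 1

Derivation:
Line 1: ['emerald'] (min_width=7, slack=4)
Line 2: ['cold', 'cheese'] (min_width=11, slack=0)
Line 3: ['violin'] (min_width=6, slack=5)
Line 4: ['pepper'] (min_width=6, slack=5)
Line 5: ['metal'] (min_width=5, slack=6)
Line 6: ['network', 'owl'] (min_width=11, slack=0)
Line 7: ['matrix', 'moon'] (min_width=11, slack=0)
Line 8: ['python', 'run'] (min_width=10, slack=1)
Line 9: ['quickly'] (min_width=7, slack=4)
Line 10: ['valley'] (min_width=6, slack=5)
Line 11: ['distance'] (min_width=8, slack=3)
Line 12: ['message'] (min_width=7, slack=4)
Line 13: ['storm', 'ant'] (min_width=9, slack=2)
Line 14: ['dog', 'sea'] (min_width=7, slack=4)
Line 15: ['music'] (min_width=5, slack=6)
Line 16: ['emerald'] (min_width=7, slack=4)
Line 17: ['corn'] (min_width=4, slack=7)
Line 18: ['problem'] (min_width=7, slack=4)
Line 19: ['version'] (min_width=7, slack=4)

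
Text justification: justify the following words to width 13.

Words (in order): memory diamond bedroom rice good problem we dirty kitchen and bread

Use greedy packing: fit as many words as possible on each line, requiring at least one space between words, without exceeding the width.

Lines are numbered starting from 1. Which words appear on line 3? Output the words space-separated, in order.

Answer: bedroom rice

Derivation:
Line 1: ['memory'] (min_width=6, slack=7)
Line 2: ['diamond'] (min_width=7, slack=6)
Line 3: ['bedroom', 'rice'] (min_width=12, slack=1)
Line 4: ['good', 'problem'] (min_width=12, slack=1)
Line 5: ['we', 'dirty'] (min_width=8, slack=5)
Line 6: ['kitchen', 'and'] (min_width=11, slack=2)
Line 7: ['bread'] (min_width=5, slack=8)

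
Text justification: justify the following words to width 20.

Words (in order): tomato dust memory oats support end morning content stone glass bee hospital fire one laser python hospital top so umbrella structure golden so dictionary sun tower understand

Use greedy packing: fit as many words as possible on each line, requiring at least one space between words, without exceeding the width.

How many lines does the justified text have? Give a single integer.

Answer: 10

Derivation:
Line 1: ['tomato', 'dust', 'memory'] (min_width=18, slack=2)
Line 2: ['oats', 'support', 'end'] (min_width=16, slack=4)
Line 3: ['morning', 'content'] (min_width=15, slack=5)
Line 4: ['stone', 'glass', 'bee'] (min_width=15, slack=5)
Line 5: ['hospital', 'fire', 'one'] (min_width=17, slack=3)
Line 6: ['laser', 'python'] (min_width=12, slack=8)
Line 7: ['hospital', 'top', 'so'] (min_width=15, slack=5)
Line 8: ['umbrella', 'structure'] (min_width=18, slack=2)
Line 9: ['golden', 'so', 'dictionary'] (min_width=20, slack=0)
Line 10: ['sun', 'tower', 'understand'] (min_width=20, slack=0)
Total lines: 10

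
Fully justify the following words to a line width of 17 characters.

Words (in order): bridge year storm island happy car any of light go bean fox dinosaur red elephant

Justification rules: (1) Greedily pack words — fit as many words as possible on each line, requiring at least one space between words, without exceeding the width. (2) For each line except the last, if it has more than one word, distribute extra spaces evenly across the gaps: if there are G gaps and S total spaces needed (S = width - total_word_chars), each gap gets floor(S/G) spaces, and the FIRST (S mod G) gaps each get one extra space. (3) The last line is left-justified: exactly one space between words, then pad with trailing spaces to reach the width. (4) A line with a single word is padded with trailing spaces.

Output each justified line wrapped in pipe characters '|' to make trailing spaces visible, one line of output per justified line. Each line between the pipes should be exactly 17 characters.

Line 1: ['bridge', 'year', 'storm'] (min_width=17, slack=0)
Line 2: ['island', 'happy', 'car'] (min_width=16, slack=1)
Line 3: ['any', 'of', 'light', 'go'] (min_width=15, slack=2)
Line 4: ['bean', 'fox', 'dinosaur'] (min_width=17, slack=0)
Line 5: ['red', 'elephant'] (min_width=12, slack=5)

Answer: |bridge year storm|
|island  happy car|
|any  of  light go|
|bean fox dinosaur|
|red elephant     |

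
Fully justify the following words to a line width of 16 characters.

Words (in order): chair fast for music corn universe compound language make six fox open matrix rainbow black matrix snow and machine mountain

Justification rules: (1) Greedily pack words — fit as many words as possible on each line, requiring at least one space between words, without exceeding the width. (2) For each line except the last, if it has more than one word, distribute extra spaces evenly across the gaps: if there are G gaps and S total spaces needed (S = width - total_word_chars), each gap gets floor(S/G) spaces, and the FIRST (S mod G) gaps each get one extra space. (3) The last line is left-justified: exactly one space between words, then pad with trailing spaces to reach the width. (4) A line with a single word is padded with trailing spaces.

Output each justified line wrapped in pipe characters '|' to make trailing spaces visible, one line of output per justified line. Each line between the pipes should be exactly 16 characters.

Line 1: ['chair', 'fast', 'for'] (min_width=14, slack=2)
Line 2: ['music', 'corn'] (min_width=10, slack=6)
Line 3: ['universe'] (min_width=8, slack=8)
Line 4: ['compound'] (min_width=8, slack=8)
Line 5: ['language', 'make'] (min_width=13, slack=3)
Line 6: ['six', 'fox', 'open'] (min_width=12, slack=4)
Line 7: ['matrix', 'rainbow'] (min_width=14, slack=2)
Line 8: ['black', 'matrix'] (min_width=12, slack=4)
Line 9: ['snow', 'and', 'machine'] (min_width=16, slack=0)
Line 10: ['mountain'] (min_width=8, slack=8)

Answer: |chair  fast  for|
|music       corn|
|universe        |
|compound        |
|language    make|
|six   fox   open|
|matrix   rainbow|
|black     matrix|
|snow and machine|
|mountain        |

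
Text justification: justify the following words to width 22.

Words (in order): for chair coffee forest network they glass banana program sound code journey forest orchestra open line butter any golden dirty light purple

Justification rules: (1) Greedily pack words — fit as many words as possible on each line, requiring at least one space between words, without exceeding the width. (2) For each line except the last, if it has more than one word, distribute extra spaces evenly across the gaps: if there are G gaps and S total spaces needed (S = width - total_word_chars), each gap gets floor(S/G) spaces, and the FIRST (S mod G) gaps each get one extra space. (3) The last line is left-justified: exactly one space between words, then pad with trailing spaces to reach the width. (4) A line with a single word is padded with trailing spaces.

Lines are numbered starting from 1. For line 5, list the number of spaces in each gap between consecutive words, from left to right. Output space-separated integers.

Line 1: ['for', 'chair', 'coffee'] (min_width=16, slack=6)
Line 2: ['forest', 'network', 'they'] (min_width=19, slack=3)
Line 3: ['glass', 'banana', 'program'] (min_width=20, slack=2)
Line 4: ['sound', 'code', 'journey'] (min_width=18, slack=4)
Line 5: ['forest', 'orchestra', 'open'] (min_width=21, slack=1)
Line 6: ['line', 'butter', 'any', 'golden'] (min_width=22, slack=0)
Line 7: ['dirty', 'light', 'purple'] (min_width=18, slack=4)

Answer: 2 1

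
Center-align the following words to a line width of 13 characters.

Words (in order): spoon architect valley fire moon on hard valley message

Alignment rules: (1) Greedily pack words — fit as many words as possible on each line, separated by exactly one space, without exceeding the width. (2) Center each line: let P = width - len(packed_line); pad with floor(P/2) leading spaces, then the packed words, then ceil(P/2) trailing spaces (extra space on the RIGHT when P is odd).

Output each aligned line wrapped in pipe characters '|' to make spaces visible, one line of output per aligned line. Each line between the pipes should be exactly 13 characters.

Line 1: ['spoon'] (min_width=5, slack=8)
Line 2: ['architect'] (min_width=9, slack=4)
Line 3: ['valley', 'fire'] (min_width=11, slack=2)
Line 4: ['moon', 'on', 'hard'] (min_width=12, slack=1)
Line 5: ['valley'] (min_width=6, slack=7)
Line 6: ['message'] (min_width=7, slack=6)

Answer: |    spoon    |
|  architect  |
| valley fire |
|moon on hard |
|   valley    |
|   message   |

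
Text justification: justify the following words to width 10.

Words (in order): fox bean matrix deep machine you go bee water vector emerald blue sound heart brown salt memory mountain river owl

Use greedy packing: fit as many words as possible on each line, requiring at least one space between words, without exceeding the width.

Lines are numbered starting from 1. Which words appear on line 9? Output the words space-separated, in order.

Line 1: ['fox', 'bean'] (min_width=8, slack=2)
Line 2: ['matrix'] (min_width=6, slack=4)
Line 3: ['deep'] (min_width=4, slack=6)
Line 4: ['machine'] (min_width=7, slack=3)
Line 5: ['you', 'go', 'bee'] (min_width=10, slack=0)
Line 6: ['water'] (min_width=5, slack=5)
Line 7: ['vector'] (min_width=6, slack=4)
Line 8: ['emerald'] (min_width=7, slack=3)
Line 9: ['blue', 'sound'] (min_width=10, slack=0)
Line 10: ['heart'] (min_width=5, slack=5)
Line 11: ['brown', 'salt'] (min_width=10, slack=0)
Line 12: ['memory'] (min_width=6, slack=4)
Line 13: ['mountain'] (min_width=8, slack=2)
Line 14: ['river', 'owl'] (min_width=9, slack=1)

Answer: blue sound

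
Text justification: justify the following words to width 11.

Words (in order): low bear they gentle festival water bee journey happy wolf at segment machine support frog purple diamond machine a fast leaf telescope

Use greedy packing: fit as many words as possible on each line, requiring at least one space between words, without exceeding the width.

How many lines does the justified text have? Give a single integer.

Answer: 14

Derivation:
Line 1: ['low', 'bear'] (min_width=8, slack=3)
Line 2: ['they', 'gentle'] (min_width=11, slack=0)
Line 3: ['festival'] (min_width=8, slack=3)
Line 4: ['water', 'bee'] (min_width=9, slack=2)
Line 5: ['journey'] (min_width=7, slack=4)
Line 6: ['happy', 'wolf'] (min_width=10, slack=1)
Line 7: ['at', 'segment'] (min_width=10, slack=1)
Line 8: ['machine'] (min_width=7, slack=4)
Line 9: ['support'] (min_width=7, slack=4)
Line 10: ['frog', 'purple'] (min_width=11, slack=0)
Line 11: ['diamond'] (min_width=7, slack=4)
Line 12: ['machine', 'a'] (min_width=9, slack=2)
Line 13: ['fast', 'leaf'] (min_width=9, slack=2)
Line 14: ['telescope'] (min_width=9, slack=2)
Total lines: 14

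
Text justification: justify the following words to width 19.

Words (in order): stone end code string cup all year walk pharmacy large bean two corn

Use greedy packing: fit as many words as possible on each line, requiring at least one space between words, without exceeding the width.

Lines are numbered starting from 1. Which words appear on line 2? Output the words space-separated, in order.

Line 1: ['stone', 'end', 'code'] (min_width=14, slack=5)
Line 2: ['string', 'cup', 'all', 'year'] (min_width=19, slack=0)
Line 3: ['walk', 'pharmacy', 'large'] (min_width=19, slack=0)
Line 4: ['bean', 'two', 'corn'] (min_width=13, slack=6)

Answer: string cup all year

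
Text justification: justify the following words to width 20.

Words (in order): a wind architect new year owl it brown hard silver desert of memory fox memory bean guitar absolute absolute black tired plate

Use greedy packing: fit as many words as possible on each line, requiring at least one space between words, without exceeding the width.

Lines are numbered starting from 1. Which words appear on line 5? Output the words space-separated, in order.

Answer: bean guitar absolute

Derivation:
Line 1: ['a', 'wind', 'architect', 'new'] (min_width=20, slack=0)
Line 2: ['year', 'owl', 'it', 'brown'] (min_width=17, slack=3)
Line 3: ['hard', 'silver', 'desert'] (min_width=18, slack=2)
Line 4: ['of', 'memory', 'fox', 'memory'] (min_width=20, slack=0)
Line 5: ['bean', 'guitar', 'absolute'] (min_width=20, slack=0)
Line 6: ['absolute', 'black', 'tired'] (min_width=20, slack=0)
Line 7: ['plate'] (min_width=5, slack=15)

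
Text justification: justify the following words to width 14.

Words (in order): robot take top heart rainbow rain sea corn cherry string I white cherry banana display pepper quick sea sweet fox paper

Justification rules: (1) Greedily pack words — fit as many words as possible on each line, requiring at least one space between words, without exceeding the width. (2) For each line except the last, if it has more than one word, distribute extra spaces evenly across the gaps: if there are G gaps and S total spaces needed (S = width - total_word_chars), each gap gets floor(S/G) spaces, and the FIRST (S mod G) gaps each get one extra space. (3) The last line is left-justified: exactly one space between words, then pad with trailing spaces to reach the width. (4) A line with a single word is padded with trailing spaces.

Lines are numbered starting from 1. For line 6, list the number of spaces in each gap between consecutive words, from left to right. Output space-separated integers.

Answer: 1

Derivation:
Line 1: ['robot', 'take', 'top'] (min_width=14, slack=0)
Line 2: ['heart', 'rainbow'] (min_width=13, slack=1)
Line 3: ['rain', 'sea', 'corn'] (min_width=13, slack=1)
Line 4: ['cherry', 'string'] (min_width=13, slack=1)
Line 5: ['I', 'white', 'cherry'] (min_width=14, slack=0)
Line 6: ['banana', 'display'] (min_width=14, slack=0)
Line 7: ['pepper', 'quick'] (min_width=12, slack=2)
Line 8: ['sea', 'sweet', 'fox'] (min_width=13, slack=1)
Line 9: ['paper'] (min_width=5, slack=9)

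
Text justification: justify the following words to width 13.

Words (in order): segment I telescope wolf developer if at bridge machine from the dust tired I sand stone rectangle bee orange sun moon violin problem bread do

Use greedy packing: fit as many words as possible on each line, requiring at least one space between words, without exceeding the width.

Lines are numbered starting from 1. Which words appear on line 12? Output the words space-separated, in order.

Line 1: ['segment', 'I'] (min_width=9, slack=4)
Line 2: ['telescope'] (min_width=9, slack=4)
Line 3: ['wolf'] (min_width=4, slack=9)
Line 4: ['developer', 'if'] (min_width=12, slack=1)
Line 5: ['at', 'bridge'] (min_width=9, slack=4)
Line 6: ['machine', 'from'] (min_width=12, slack=1)
Line 7: ['the', 'dust'] (min_width=8, slack=5)
Line 8: ['tired', 'I', 'sand'] (min_width=12, slack=1)
Line 9: ['stone'] (min_width=5, slack=8)
Line 10: ['rectangle', 'bee'] (min_width=13, slack=0)
Line 11: ['orange', 'sun'] (min_width=10, slack=3)
Line 12: ['moon', 'violin'] (min_width=11, slack=2)
Line 13: ['problem', 'bread'] (min_width=13, slack=0)
Line 14: ['do'] (min_width=2, slack=11)

Answer: moon violin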